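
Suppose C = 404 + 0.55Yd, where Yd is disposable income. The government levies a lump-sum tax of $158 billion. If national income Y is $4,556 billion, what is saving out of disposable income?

Yd = Y − T = 4556 − 158 = 4398
C = 404 + 0.55(4398) = 404 + 2418.9 = 2822.9
S = Yd − C = 4398 − 2822.9 = 1575.1

S = 1575.1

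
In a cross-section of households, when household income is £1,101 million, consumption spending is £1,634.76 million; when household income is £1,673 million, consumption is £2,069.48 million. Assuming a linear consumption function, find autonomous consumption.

a = 798

MPC = ΔC/ΔY = (2069.48 − 1634.76)/(1673 − 1101) = 434.72/572 = 0.76
a = C − MPC·Y = 1634.76 − 0.76(1101) = 1634.76 − 836.76 = 798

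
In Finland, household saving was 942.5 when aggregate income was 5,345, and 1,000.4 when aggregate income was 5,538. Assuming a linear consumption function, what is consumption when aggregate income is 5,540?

MPS = ΔS/ΔY = (1000.4 − 942.5)/(5538 − 5345) = 57.9/193 = 0.3
MPC = 1 − MPS = 0.7
Autonomous saving = 942.5 − 0.3(5345) = -661, so a = 661
C = 661 + 0.7(5540) = 661 + 3878 = 4539

C = 4539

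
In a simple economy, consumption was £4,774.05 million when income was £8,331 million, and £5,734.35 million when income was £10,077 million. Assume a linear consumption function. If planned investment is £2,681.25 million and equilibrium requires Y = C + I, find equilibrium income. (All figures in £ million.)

MPC = (5734.35 − 4774.05)/(10077 − 8331) = 960.3/1746 = 0.55
a = 4774.05 − 0.55(8331) = 192
Equilibrium: Y = 192 + 0.55Y + 2681.25
0.45Y = 2873.25, so Y = 2873.25/0.45 = 6385

Y = 6385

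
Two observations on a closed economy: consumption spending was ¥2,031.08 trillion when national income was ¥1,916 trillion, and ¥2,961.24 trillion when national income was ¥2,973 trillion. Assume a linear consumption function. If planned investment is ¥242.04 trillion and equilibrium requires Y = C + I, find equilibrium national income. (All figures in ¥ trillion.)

Y = 4892

MPC = (2961.24 − 2031.08)/(2973 − 1916) = 930.16/1057 = 0.88
a = 2031.08 − 0.88(1916) = 345
Equilibrium: Y = 345 + 0.88Y + 242.04
0.12Y = 587.04, so Y = 587.04/0.12 = 4892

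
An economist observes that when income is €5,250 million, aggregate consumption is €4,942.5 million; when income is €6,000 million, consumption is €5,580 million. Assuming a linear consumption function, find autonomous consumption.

a = 480

MPC = ΔC/ΔY = (5580 − 4942.5)/(6000 − 5250) = 637.5/750 = 0.85
a = C − MPC·Y = 4942.5 − 0.85(5250) = 4942.5 − 4462.5 = 480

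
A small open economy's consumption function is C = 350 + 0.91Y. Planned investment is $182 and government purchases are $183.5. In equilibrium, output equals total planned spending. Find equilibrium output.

Y = 7950

Y = C + I + G = 350 + 0.91Y + 182 + 183.5
Y − 0.91Y = 715.5
0.09Y = 715.5, so Y = 715.5/0.09 = 7950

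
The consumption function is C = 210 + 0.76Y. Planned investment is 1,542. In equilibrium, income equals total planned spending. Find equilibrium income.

Y = 7300

Y = C + I = 210 + 0.76Y + 1542
Y − 0.76Y = 1752
0.24Y = 1752, so Y = 1752/0.24 = 7300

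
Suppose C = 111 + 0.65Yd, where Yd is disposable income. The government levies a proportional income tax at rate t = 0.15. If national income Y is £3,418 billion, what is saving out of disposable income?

S = 905.855

Yd = (1 − 0.15)(3418) = 0.85(3418) = 2905.3
C = 111 + 0.65(2905.3) = 111 + 1888.445 = 1999.445
S = Yd − C = 2905.3 − 1999.445 = 905.855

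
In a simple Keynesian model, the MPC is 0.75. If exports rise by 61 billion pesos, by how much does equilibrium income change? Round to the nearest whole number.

The multiplier is 1/(1 − MPC) = 1/0.25.
ΔY = 61/0.25 = 244.00 ≈ 244

ΔY ≈ 244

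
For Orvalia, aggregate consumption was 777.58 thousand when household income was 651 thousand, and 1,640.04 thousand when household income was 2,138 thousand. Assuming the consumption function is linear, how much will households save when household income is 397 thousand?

S = -233.26

MPC = (1640.04 − 777.58)/(2138 − 651) = 862.46/1487 = 0.58
a = 777.58 − 0.58(651) = 777.58 − 377.58 = 400
C = 400 + 0.58(397) = 630.26
S = 397 − 630.26 = -233.26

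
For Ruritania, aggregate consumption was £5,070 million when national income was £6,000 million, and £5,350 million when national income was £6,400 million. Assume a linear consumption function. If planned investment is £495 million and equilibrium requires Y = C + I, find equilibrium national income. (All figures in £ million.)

MPC = (5350 − 5070)/(6400 − 6000) = 280/400 = 0.7
a = 5070 − 0.7(6000) = 870
Equilibrium: Y = 870 + 0.7Y + 495
0.3Y = 1365, so Y = 1365/0.3 = 4550

Y = 4550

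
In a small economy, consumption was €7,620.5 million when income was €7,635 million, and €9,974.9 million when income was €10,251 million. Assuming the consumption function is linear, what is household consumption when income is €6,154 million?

MPC = (9974.9 − 7620.5)/(10251 − 7635) = 2354.4/2616 = 0.9
a = 7620.5 − 0.9(7635) = 7620.5 − 6871.5 = 749
C = 749 + 0.9(6154) = 749 + 5538.6 = 6287.6

C = 6287.6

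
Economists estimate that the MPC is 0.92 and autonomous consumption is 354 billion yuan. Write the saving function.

S = Y − C = Y − (354 + 0.92Y) = -354 + (1 − 0.92)Y

S = -354 + 0.08Y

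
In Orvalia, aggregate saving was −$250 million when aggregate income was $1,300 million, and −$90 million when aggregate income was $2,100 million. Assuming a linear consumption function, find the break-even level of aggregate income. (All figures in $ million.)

Y = 2550

MPS = ΔS/ΔY = (-90 − (-250))/(2100 − 1300) = 160/800 = 0.2
MPC = 1 − MPS = 0.8
From S(1300) = -250: −a + 0.2(1300) = -250, so a = 260 − (-250) = 510
Break-even (S = 0): Y = a/MPS = 510/0.2 = 2550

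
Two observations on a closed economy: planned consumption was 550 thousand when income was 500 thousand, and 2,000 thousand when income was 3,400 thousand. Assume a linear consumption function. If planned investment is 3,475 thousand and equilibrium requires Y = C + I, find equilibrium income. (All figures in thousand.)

Y = 7550

MPC = (2000 − 550)/(3400 − 500) = 1450/2900 = 0.5
a = 550 − 0.5(500) = 300
Equilibrium: Y = 300 + 0.5Y + 3475
0.5Y = 3775, so Y = 3775/0.5 = 7550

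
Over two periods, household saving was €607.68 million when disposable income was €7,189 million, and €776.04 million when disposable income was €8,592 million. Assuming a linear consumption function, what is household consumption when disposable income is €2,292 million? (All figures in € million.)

MPS = ΔS/ΔY = (776.04 − 607.68)/(8592 − 7189) = 168.36/1403 = 0.12
MPC = 1 − MPS = 0.88
Autonomous saving = 607.68 − 0.12(7189) = -255, so a = 255
C = 255 + 0.88(2292) = 255 + 2016.96 = 2271.96

C = 2271.96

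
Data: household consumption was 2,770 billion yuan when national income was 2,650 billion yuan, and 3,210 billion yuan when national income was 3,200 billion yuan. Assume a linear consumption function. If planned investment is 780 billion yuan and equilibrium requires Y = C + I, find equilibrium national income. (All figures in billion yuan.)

Y = 7150

MPC = (3210 − 2770)/(3200 − 2650) = 440/550 = 0.8
a = 2770 − 0.8(2650) = 650
Equilibrium: Y = 650 + 0.8Y + 780
0.2Y = 1430, so Y = 1430/0.2 = 7150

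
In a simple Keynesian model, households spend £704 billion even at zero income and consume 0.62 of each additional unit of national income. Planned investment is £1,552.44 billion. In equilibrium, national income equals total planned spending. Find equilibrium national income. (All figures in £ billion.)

Y = 5938

Y = C + I = 704 + 0.62Y + 1552.44
Y − 0.62Y = 2256.44
0.38Y = 2256.44, so Y = 2256.44/0.38 = 5938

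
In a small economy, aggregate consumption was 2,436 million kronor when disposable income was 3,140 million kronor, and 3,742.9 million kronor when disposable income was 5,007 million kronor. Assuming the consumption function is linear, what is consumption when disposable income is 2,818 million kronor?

MPC = (3742.9 − 2436)/(5007 − 3140) = 1306.9/1867 = 0.7
a = 2436 − 0.7(3140) = 2436 − 2198 = 238
C = 238 + 0.7(2818) = 238 + 1972.6 = 2210.6

C = 2210.6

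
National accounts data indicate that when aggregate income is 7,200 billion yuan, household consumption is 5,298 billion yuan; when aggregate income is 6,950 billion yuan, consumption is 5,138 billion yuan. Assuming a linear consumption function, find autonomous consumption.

a = 690

MPC = ΔC/ΔY = (5298 − 5138)/(7200 − 6950) = 160/250 = 0.64
a = C − MPC·Y = 5138 − 0.64(6950) = 5138 − 4448 = 690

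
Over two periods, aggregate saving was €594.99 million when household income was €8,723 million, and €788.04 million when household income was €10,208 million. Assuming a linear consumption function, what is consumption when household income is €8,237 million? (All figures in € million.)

C = 7705.19

MPS = ΔS/ΔY = (788.04 − 594.99)/(10208 − 8723) = 193.05/1485 = 0.13
MPC = 1 − MPS = 0.87
Autonomous saving = 594.99 − 0.13(8723) = -539, so a = 539
C = 539 + 0.87(8237) = 539 + 7166.19 = 7705.19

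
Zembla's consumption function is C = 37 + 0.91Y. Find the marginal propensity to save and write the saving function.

MPS = 0.09; S = -37 + 0.09Y

MPS = 1 − MPC = 1 − 0.91 = 0.09
S = Y − C = -37 + 0.09Y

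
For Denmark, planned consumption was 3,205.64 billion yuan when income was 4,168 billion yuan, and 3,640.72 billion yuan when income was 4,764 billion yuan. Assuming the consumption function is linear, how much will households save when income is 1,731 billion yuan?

S = 304.37

MPC = (3640.72 − 3205.64)/(4764 − 4168) = 435.08/596 = 0.73
a = 3205.64 − 0.73(4168) = 3205.64 − 3042.64 = 163
C = 163 + 0.73(1731) = 1426.63
S = 1731 − 1426.63 = 304.37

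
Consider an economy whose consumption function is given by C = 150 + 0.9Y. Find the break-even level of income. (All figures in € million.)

At break-even, C = Y: 150 + 0.9Y = Y
0.1Y = 150, so Y = 150/0.1 = 1500

Y = 1500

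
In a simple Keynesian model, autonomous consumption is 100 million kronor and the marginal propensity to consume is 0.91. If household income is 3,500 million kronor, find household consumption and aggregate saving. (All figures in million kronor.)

C = 100 + 0.91(3500) = 100 + 3185 = 3285
S = Y − C = 3500 − 3285 = 215

C = 3285; S = 215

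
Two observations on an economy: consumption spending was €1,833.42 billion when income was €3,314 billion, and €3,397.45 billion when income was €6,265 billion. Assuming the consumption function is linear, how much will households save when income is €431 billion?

S = 125.57

MPC = (3397.45 − 1833.42)/(6265 − 3314) = 1564.03/2951 = 0.53
a = 1833.42 − 0.53(3314) = 1833.42 − 1756.42 = 77
C = 77 + 0.53(431) = 305.43
S = 431 − 305.43 = 125.57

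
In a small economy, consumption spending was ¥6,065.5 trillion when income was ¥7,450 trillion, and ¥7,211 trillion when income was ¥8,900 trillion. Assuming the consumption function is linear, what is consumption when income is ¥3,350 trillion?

C = 2826.5

MPC = (7211 − 6065.5)/(8900 − 7450) = 1145.5/1450 = 0.79
a = 6065.5 − 0.79(7450) = 6065.5 − 5885.5 = 180
C = 180 + 0.79(3350) = 180 + 2646.5 = 2826.5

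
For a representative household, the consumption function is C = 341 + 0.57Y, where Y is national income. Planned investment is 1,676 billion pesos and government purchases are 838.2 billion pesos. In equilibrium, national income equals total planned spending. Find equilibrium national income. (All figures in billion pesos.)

Y = 6640

Y = C + I + G = 341 + 0.57Y + 1676 + 838.2
Y − 0.57Y = 2855.2
0.43Y = 2855.2, so Y = 2855.2/0.43 = 6640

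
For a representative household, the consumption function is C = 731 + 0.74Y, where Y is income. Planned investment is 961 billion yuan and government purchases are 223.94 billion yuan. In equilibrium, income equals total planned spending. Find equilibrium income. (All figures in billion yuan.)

Y = C + I + G = 731 + 0.74Y + 961 + 223.94
Y − 0.74Y = 1915.94
0.26Y = 1915.94, so Y = 1915.94/0.26 = 7369

Y = 7369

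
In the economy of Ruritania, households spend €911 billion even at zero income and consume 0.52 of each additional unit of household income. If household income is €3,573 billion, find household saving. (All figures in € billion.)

C = 911 + 0.52(3573) = 911 + 1857.96 = 2768.96
S = Y − C = 3573 − 2768.96 = 804.04

S = 804.04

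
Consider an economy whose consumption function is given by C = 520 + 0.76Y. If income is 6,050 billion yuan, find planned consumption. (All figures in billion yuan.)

C = 5118

C = 520 + 0.76(6050) = 520 + 4598 = 5118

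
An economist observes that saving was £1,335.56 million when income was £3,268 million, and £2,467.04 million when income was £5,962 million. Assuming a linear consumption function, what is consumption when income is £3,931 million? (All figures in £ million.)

C = 2316.98

MPS = ΔS/ΔY = (2467.04 − 1335.56)/(5962 − 3268) = 1131.48/2694 = 0.42
MPC = 1 − MPS = 0.58
Autonomous saving = 1335.56 − 0.42(3268) = -37, so a = 37
C = 37 + 0.58(3931) = 37 + 2279.98 = 2316.98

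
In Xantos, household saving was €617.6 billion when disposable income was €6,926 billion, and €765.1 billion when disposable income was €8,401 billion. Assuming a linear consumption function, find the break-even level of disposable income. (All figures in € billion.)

Y = 750

MPS = ΔS/ΔY = (765.1 − 617.6)/(8401 − 6926) = 147.5/1475 = 0.1
MPC = 1 − MPS = 0.9
From S(6926) = 617.6: −a + 0.1(6926) = 617.6, so a = 692.6 − 617.6 = 75
Break-even (S = 0): Y = a/MPS = 75/0.1 = 750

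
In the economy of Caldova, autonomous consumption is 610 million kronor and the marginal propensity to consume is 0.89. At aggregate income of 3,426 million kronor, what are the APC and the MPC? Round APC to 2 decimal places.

MPC = 0.89 (the slope of the consumption function)
C = 610 + 0.89(3426) = 3659.14, so APC = 3659.14/3426 = 1.07

APC = 1.07; MPC = 0.89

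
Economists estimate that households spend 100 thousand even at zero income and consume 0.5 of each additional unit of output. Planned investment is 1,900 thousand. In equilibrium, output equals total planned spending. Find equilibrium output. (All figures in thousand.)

Y = 4000

Y = C + I = 100 + 0.5Y + 1900
Y − 0.5Y = 2000
0.5Y = 2000, so Y = 2000/0.5 = 4000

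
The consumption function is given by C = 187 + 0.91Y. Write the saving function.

S = Y − C = Y − (187 + 0.91Y) = -187 + (1 − 0.91)Y

S = -187 + 0.09Y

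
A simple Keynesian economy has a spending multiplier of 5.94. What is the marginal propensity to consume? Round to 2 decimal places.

k = 1/(1 − MPC), so 1 − MPC = 1/k = 1/5.94 = 0.1684
MPC = 1 − 0.1684 = 0.83

MPC = 0.83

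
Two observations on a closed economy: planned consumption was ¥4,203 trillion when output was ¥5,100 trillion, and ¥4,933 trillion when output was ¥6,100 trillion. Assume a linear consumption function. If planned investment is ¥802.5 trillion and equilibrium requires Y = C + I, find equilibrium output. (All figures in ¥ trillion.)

MPC = (4933 − 4203)/(6100 − 5100) = 730/1000 = 0.73
a = 4203 − 0.73(5100) = 480
Equilibrium: Y = 480 + 0.73Y + 802.5
0.27Y = 1282.5, so Y = 1282.5/0.27 = 4750

Y = 4750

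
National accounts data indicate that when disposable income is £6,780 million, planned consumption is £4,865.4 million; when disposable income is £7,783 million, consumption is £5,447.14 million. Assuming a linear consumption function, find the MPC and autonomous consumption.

MPC = ΔC/ΔY = (5447.14 − 4865.4)/(7783 − 6780) = 581.74/1003 = 0.58
a = C − MPC·Y = 4865.4 − 0.58(6780) = 4865.4 − 3932.4 = 933

MPC = 0.58; a = 933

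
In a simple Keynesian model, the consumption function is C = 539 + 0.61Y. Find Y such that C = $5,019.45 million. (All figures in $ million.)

Y = 7345

539 + 0.61Y = 5019.45
0.61Y = 4480.45, so Y = 4480.45/0.61 = 7345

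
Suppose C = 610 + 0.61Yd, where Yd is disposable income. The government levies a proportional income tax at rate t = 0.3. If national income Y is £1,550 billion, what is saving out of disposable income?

S = -186.85

Yd = (1 − 0.3)(1550) = 0.7(1550) = 1085
C = 610 + 0.61(1085) = 610 + 661.85 = 1271.85
S = Yd − C = 1085 − 1271.85 = -186.85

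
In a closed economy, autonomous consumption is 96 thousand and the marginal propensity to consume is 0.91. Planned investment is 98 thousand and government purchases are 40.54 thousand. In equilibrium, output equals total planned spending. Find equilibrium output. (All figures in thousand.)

Y = C + I + G = 96 + 0.91Y + 98 + 40.54
Y − 0.91Y = 234.54
0.09Y = 234.54, so Y = 234.54/0.09 = 2606

Y = 2606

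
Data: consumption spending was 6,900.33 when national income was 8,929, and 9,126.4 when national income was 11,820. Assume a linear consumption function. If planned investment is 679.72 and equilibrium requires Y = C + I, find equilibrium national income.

Y = 3064

MPC = (9126.4 − 6900.33)/(11820 − 8929) = 2226.07/2891 = 0.77
a = 6900.33 − 0.77(8929) = 25
Equilibrium: Y = 25 + 0.77Y + 679.72
0.23Y = 704.72, so Y = 704.72/0.23 = 3064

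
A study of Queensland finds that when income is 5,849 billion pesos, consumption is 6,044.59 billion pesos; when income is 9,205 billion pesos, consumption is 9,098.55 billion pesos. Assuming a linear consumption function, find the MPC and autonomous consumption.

MPC = 0.91; a = 722

MPC = ΔC/ΔY = (9098.55 − 6044.59)/(9205 − 5849) = 3053.96/3356 = 0.91
a = C − MPC·Y = 6044.59 − 0.91(5849) = 6044.59 − 5322.59 = 722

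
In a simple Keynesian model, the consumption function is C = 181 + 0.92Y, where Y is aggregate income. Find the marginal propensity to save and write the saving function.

MPS = 0.08; S = -181 + 0.08Y

MPS = 1 − MPC = 1 − 0.92 = 0.08
S = Y − C = -181 + 0.08Y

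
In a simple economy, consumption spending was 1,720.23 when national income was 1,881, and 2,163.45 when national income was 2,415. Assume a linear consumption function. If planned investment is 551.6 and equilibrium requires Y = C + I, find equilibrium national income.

Y = 4180

MPC = (2163.45 − 1720.23)/(2415 − 1881) = 443.22/534 = 0.83
a = 1720.23 − 0.83(1881) = 159
Equilibrium: Y = 159 + 0.83Y + 551.6
0.17Y = 710.6, so Y = 710.6/0.17 = 4180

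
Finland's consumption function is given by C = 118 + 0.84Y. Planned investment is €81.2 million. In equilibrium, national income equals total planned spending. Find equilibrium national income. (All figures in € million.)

Y = 1245

Y = C + I = 118 + 0.84Y + 81.2
Y − 0.84Y = 199.2
0.16Y = 199.2, so Y = 199.2/0.16 = 1245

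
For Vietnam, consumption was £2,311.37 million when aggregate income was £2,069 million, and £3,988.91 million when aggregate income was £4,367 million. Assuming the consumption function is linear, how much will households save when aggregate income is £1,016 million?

MPC = (3988.91 − 2311.37)/(4367 − 2069) = 1677.54/2298 = 0.73
a = 2311.37 − 0.73(2069) = 2311.37 − 1510.37 = 801
C = 801 + 0.73(1016) = 1542.68
S = 1016 − 1542.68 = -526.68

S = -526.68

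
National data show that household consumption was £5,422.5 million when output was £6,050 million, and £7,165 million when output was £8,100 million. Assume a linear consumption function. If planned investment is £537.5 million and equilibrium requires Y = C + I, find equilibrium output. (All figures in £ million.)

Y = 5450

MPC = (7165 − 5422.5)/(8100 − 6050) = 1742.5/2050 = 0.85
a = 5422.5 − 0.85(6050) = 280
Equilibrium: Y = 280 + 0.85Y + 537.5
0.15Y = 817.5, so Y = 817.5/0.15 = 5450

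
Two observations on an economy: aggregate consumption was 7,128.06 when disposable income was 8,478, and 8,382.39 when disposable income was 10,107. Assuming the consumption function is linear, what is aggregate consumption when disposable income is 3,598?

C = 3370.46

MPC = (8382.39 − 7128.06)/(10107 − 8478) = 1254.33/1629 = 0.77
a = 7128.06 − 0.77(8478) = 7128.06 − 6528.06 = 600
C = 600 + 0.77(3598) = 600 + 2770.46 = 3370.46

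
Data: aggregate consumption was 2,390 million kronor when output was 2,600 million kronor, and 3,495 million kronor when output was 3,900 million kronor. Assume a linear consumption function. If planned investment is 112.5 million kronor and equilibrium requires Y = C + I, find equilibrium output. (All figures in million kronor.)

Y = 1950

MPC = (3495 − 2390)/(3900 − 2600) = 1105/1300 = 0.85
a = 2390 − 0.85(2600) = 180
Equilibrium: Y = 180 + 0.85Y + 112.5
0.15Y = 292.5, so Y = 292.5/0.15 = 1950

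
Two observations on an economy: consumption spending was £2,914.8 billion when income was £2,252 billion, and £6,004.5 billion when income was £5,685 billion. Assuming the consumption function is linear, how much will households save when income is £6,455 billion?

S = -242.5

MPC = (6004.5 − 2914.8)/(5685 − 2252) = 3089.7/3433 = 0.9
a = 2914.8 − 0.9(2252) = 2914.8 − 2026.8 = 888
C = 888 + 0.9(6455) = 6697.5
S = 6455 − 6697.5 = -242.5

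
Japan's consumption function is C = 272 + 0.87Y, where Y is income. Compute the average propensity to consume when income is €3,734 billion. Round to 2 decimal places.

C = 272 + 0.87(3734) = 3520.58
APC = C/Y = 3520.58/3734 = 0.94

APC = 0.94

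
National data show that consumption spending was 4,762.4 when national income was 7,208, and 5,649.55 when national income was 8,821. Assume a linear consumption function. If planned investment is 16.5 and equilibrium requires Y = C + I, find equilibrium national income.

Y = 1810

MPC = (5649.55 − 4762.4)/(8821 − 7208) = 887.15/1613 = 0.55
a = 4762.4 − 0.55(7208) = 798
Equilibrium: Y = 798 + 0.55Y + 16.5
0.45Y = 814.5, so Y = 814.5/0.45 = 1810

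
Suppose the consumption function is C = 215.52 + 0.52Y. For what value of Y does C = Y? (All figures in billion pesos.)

Y = 449

At break-even, C = Y: 215.52 + 0.52Y = Y
0.48Y = 215.52, so Y = 215.52/0.48 = 449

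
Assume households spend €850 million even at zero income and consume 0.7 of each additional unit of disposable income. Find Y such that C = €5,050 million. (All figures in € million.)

850 + 0.7Y = 5050
0.7Y = 4200, so Y = 4200/0.7 = 6000

Y = 6000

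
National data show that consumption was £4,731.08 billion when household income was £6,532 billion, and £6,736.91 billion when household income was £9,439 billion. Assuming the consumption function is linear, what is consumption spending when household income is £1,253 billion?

C = 1088.57

MPC = (6736.91 − 4731.08)/(9439 − 6532) = 2005.83/2907 = 0.69
a = 4731.08 − 0.69(6532) = 4731.08 − 4507.08 = 224
C = 224 + 0.69(1253) = 224 + 864.57 = 1088.57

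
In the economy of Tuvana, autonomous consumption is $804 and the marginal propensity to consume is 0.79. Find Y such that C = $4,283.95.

Y = 4405

804 + 0.79Y = 4283.95
0.79Y = 3479.95, so Y = 3479.95/0.79 = 4405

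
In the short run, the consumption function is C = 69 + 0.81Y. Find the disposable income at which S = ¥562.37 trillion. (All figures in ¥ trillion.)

Y = 3323

S = Y − C = -69 + 0.19Y
-69 + 0.19Y = 562.37, so 0.19Y = 631.37 and Y = 3323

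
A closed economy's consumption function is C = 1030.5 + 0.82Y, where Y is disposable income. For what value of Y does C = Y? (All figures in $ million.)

At break-even, C = Y: 1030.5 + 0.82Y = Y
0.18Y = 1030.5, so Y = 1030.5/0.18 = 5725

Y = 5725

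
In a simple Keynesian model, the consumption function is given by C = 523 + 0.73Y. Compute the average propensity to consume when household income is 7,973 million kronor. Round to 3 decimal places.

APC = 0.796

C = 523 + 0.73(7973) = 6343.29
APC = C/Y = 6343.29/7973 = 0.796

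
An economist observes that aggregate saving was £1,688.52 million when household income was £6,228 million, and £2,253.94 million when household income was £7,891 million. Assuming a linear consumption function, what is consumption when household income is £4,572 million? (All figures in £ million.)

C = 3446.52

MPS = ΔS/ΔY = (2253.94 − 1688.52)/(7891 − 6228) = 565.42/1663 = 0.34
MPC = 1 − MPS = 0.66
Autonomous saving = 1688.52 − 0.34(6228) = -429, so a = 429
C = 429 + 0.66(4572) = 429 + 3017.52 = 3446.52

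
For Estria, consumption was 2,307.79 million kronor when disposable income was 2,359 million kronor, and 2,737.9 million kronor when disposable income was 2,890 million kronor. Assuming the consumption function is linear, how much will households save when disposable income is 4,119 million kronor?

S = 385.61

MPC = (2737.9 − 2307.79)/(2890 − 2359) = 430.11/531 = 0.81
a = 2307.79 − 0.81(2359) = 2307.79 − 1910.79 = 397
C = 397 + 0.81(4119) = 3733.39
S = 4119 − 3733.39 = 385.61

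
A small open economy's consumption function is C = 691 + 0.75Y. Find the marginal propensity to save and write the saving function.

MPS = 0.25; S = -691 + 0.25Y

MPS = 1 − MPC = 1 − 0.75 = 0.25
S = Y − C = -691 + 0.25Y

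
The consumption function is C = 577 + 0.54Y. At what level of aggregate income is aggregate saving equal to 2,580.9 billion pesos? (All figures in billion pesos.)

S = Y − C = -577 + 0.46Y
-577 + 0.46Y = 2580.9, so 0.46Y = 3157.9 and Y = 6865

Y = 6865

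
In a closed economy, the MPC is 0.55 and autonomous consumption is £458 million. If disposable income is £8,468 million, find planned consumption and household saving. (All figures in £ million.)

C = 458 + 0.55(8468) = 458 + 4657.4 = 5115.4
S = Y − C = 8468 − 5115.4 = 3352.6

C = 5115.4; S = 3352.6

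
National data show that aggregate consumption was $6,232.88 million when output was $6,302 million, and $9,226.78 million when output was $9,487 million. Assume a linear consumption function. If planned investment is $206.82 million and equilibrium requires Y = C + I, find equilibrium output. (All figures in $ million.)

MPC = (9226.78 − 6232.88)/(9487 − 6302) = 2993.9/3185 = 0.94
a = 6232.88 − 0.94(6302) = 309
Equilibrium: Y = 309 + 0.94Y + 206.82
0.06Y = 515.82, so Y = 515.82/0.06 = 8597

Y = 8597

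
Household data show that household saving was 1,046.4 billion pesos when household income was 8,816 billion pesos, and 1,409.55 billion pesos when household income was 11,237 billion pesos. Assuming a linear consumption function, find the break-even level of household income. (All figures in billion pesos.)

MPS = ΔS/ΔY = (1409.55 − 1046.4)/(11237 − 8816) = 363.15/2421 = 0.15
MPC = 1 − MPS = 0.85
From S(8816) = 1046.4: −a + 0.15(8816) = 1046.4, so a = 1322.4 − 1046.4 = 276
Break-even (S = 0): Y = a/MPS = 276/0.15 = 1840

Y = 1840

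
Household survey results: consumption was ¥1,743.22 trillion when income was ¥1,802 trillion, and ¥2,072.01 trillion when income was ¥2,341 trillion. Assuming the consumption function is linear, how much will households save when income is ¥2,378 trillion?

MPC = (2072.01 − 1743.22)/(2341 − 1802) = 328.79/539 = 0.61
a = 1743.22 − 0.61(1802) = 1743.22 − 1099.22 = 644
C = 644 + 0.61(2378) = 2094.58
S = 2378 − 2094.58 = 283.42

S = 283.42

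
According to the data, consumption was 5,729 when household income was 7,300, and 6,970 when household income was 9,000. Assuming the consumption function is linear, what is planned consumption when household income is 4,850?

MPC = (6970 − 5729)/(9000 − 7300) = 1241/1700 = 0.73
a = 5729 − 0.73(7300) = 5729 − 5329 = 400
C = 400 + 0.73(4850) = 400 + 3540.5 = 3940.5

C = 3940.5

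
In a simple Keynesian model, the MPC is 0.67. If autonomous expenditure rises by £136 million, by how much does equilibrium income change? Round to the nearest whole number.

The multiplier is 1/(1 − MPC) = 1/0.33.
ΔY = 136/0.33 = 412.12 ≈ 412

ΔY ≈ 412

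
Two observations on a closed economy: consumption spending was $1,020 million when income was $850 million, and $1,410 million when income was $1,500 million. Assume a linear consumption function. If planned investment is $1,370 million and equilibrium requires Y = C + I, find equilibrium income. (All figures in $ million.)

Y = 4700

MPC = (1410 − 1020)/(1500 − 850) = 390/650 = 0.6
a = 1020 − 0.6(850) = 510
Equilibrium: Y = 510 + 0.6Y + 1370
0.4Y = 1880, so Y = 1880/0.4 = 4700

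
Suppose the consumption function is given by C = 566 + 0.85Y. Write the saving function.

S = Y − C = Y − (566 + 0.85Y) = -566 + (1 − 0.85)Y

S = -566 + 0.15Y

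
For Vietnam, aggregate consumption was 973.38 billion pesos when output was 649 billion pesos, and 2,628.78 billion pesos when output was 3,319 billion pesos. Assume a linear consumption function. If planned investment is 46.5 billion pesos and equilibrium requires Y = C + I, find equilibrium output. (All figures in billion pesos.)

Y = 1625

MPC = (2628.78 − 973.38)/(3319 − 649) = 1655.4/2670 = 0.62
a = 973.38 − 0.62(649) = 571
Equilibrium: Y = 571 + 0.62Y + 46.5
0.38Y = 617.5, so Y = 617.5/0.38 = 1625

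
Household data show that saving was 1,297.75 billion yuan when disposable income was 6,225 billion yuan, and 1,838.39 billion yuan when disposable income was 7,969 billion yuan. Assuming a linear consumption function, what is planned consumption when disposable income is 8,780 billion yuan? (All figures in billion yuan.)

MPS = ΔS/ΔY = (1838.39 − 1297.75)/(7969 − 6225) = 540.64/1744 = 0.31
MPC = 1 − MPS = 0.69
Autonomous saving = 1297.75 − 0.31(6225) = -632, so a = 632
C = 632 + 0.69(8780) = 632 + 6058.2 = 6690.2

C = 6690.2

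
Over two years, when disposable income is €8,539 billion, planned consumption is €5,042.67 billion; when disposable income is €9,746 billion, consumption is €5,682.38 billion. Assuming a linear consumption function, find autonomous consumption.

MPC = ΔC/ΔY = (5682.38 − 5042.67)/(9746 − 8539) = 639.71/1207 = 0.53
a = C − MPC·Y = 5042.67 − 0.53(8539) = 5042.67 − 4525.67 = 517

a = 517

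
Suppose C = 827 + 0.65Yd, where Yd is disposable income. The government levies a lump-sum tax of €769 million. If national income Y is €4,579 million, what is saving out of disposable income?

Yd = Y − T = 4579 − 769 = 3810
C = 827 + 0.65(3810) = 827 + 2476.5 = 3303.5
S = Yd − C = 3810 − 3303.5 = 506.5

S = 506.5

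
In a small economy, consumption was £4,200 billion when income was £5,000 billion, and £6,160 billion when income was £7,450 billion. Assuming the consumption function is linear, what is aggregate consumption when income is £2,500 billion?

MPC = (6160 − 4200)/(7450 − 5000) = 1960/2450 = 0.8
a = 4200 − 0.8(5000) = 4200 − 4000 = 200
C = 200 + 0.8(2500) = 200 + 2000 = 2200

C = 2200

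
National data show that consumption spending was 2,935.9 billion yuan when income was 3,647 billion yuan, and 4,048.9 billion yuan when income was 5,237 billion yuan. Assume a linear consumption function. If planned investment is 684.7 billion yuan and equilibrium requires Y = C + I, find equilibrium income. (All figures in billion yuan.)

MPC = (4048.9 − 2935.9)/(5237 − 3647) = 1113/1590 = 0.7
a = 2935.9 − 0.7(3647) = 383
Equilibrium: Y = 383 + 0.7Y + 684.7
0.3Y = 1067.7, so Y = 1067.7/0.3 = 3559

Y = 3559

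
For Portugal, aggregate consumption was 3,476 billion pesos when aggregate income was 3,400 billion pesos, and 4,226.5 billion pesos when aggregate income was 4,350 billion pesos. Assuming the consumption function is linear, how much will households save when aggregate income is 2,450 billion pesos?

MPC = (4226.5 − 3476)/(4350 − 3400) = 750.5/950 = 0.79
a = 3476 − 0.79(3400) = 3476 − 2686 = 790
C = 790 + 0.79(2450) = 2725.5
S = 2450 − 2725.5 = -275.5

S = -275.5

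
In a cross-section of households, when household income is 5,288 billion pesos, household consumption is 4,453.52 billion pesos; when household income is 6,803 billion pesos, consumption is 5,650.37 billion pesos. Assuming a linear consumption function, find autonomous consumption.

a = 276

MPC = ΔC/ΔY = (5650.37 − 4453.52)/(6803 − 5288) = 1196.85/1515 = 0.79
a = C − MPC·Y = 4453.52 − 0.79(5288) = 4453.52 − 4177.52 = 276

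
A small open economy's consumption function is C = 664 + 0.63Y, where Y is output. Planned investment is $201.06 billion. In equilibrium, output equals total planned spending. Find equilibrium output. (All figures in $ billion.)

Y = 2338

Y = C + I = 664 + 0.63Y + 201.06
Y − 0.63Y = 865.06
0.37Y = 865.06, so Y = 865.06/0.37 = 2338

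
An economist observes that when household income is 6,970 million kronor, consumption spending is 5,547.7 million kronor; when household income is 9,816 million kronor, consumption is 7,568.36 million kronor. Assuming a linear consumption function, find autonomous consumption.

MPC = ΔC/ΔY = (7568.36 − 5547.7)/(9816 − 6970) = 2020.66/2846 = 0.71
a = C − MPC·Y = 5547.7 − 0.71(6970) = 5547.7 − 4948.7 = 599

a = 599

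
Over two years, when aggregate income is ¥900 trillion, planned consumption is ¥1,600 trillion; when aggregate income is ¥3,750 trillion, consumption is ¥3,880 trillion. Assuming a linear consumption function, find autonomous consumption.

a = 880

MPC = ΔC/ΔY = (3880 − 1600)/(3750 − 900) = 2280/2850 = 0.8
a = C − MPC·Y = 1600 − 0.8(900) = 1600 − 720 = 880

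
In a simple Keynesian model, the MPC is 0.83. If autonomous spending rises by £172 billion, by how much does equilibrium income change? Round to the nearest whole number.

The multiplier is 1/(1 − MPC) = 1/0.17.
ΔY = 172/0.17 = 1011.76 ≈ 1012

ΔY ≈ 1012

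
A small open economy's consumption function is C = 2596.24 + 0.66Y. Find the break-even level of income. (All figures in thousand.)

At break-even, C = Y: 2596.24 + 0.66Y = Y
0.34Y = 2596.24, so Y = 2596.24/0.34 = 7636

Y = 7636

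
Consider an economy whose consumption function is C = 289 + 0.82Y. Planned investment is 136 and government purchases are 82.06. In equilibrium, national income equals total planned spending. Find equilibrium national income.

Y = 2817

Y = C + I + G = 289 + 0.82Y + 136 + 82.06
Y − 0.82Y = 507.06
0.18Y = 507.06, so Y = 507.06/0.18 = 2817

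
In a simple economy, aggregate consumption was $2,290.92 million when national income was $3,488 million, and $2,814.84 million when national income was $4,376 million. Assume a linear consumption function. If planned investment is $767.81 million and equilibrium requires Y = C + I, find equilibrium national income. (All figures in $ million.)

Y = 2441

MPC = (2814.84 − 2290.92)/(4376 − 3488) = 523.92/888 = 0.59
a = 2290.92 − 0.59(3488) = 233
Equilibrium: Y = 233 + 0.59Y + 767.81
0.41Y = 1000.81, so Y = 1000.81/0.41 = 2441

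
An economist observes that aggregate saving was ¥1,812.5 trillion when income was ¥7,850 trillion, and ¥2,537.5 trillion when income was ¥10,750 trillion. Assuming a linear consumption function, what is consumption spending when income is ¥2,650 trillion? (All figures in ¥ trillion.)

C = 2137.5

MPS = ΔS/ΔY = (2537.5 − 1812.5)/(10750 − 7850) = 725/2900 = 0.25
MPC = 1 − MPS = 0.75
Autonomous saving = 1812.5 − 0.25(7850) = -150, so a = 150
C = 150 + 0.75(2650) = 150 + 1987.5 = 2137.5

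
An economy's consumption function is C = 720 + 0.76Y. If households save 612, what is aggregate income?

S = Y − C = -720 + 0.24Y
-720 + 0.24Y = 612, so 0.24Y = 1332 and Y = 5550

Y = 5550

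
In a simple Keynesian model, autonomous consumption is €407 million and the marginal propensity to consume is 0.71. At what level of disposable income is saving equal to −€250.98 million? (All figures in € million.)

S = Y − C = -407 + 0.29Y
-407 + 0.29Y = -250.98, so 0.29Y = 156.02 and Y = 538

Y = 538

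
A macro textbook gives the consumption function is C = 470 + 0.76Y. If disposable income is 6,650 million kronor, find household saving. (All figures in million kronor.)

C = 470 + 0.76(6650) = 470 + 5054 = 5524
S = Y − C = 6650 − 5524 = 1126

S = 1126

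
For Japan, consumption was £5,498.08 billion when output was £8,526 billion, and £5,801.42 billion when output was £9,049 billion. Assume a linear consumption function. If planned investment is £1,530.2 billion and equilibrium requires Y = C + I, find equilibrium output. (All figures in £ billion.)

Y = 4960

MPC = (5801.42 − 5498.08)/(9049 − 8526) = 303.34/523 = 0.58
a = 5498.08 − 0.58(8526) = 553
Equilibrium: Y = 553 + 0.58Y + 1530.2
0.42Y = 2083.2, so Y = 2083.2/0.42 = 4960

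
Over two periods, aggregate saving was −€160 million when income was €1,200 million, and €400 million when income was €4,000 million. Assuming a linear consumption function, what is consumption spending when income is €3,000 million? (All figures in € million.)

C = 2800

MPS = ΔS/ΔY = (400 − (-160))/(4000 − 1200) = 560/2800 = 0.2
MPC = 1 − MPS = 0.8
Autonomous saving = -160 − 0.2(1200) = -400, so a = 400
C = 400 + 0.8(3000) = 400 + 2400 = 2800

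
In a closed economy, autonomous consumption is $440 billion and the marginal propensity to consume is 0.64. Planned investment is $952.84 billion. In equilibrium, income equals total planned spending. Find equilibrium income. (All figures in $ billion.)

Y = C + I = 440 + 0.64Y + 952.84
Y − 0.64Y = 1392.84
0.36Y = 1392.84, so Y = 1392.84/0.36 = 3869

Y = 3869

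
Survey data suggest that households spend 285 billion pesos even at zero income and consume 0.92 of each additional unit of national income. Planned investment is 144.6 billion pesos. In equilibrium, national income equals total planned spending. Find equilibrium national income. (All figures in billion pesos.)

Y = C + I = 285 + 0.92Y + 144.6
Y − 0.92Y = 429.6
0.08Y = 429.6, so Y = 429.6/0.08 = 5370

Y = 5370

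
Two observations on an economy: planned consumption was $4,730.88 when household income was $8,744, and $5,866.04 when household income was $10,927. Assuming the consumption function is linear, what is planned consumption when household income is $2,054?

C = 1252.08

MPC = (5866.04 − 4730.88)/(10927 − 8744) = 1135.16/2183 = 0.52
a = 4730.88 − 0.52(8744) = 4730.88 − 4546.88 = 184
C = 184 + 0.52(2054) = 184 + 1068.08 = 1252.08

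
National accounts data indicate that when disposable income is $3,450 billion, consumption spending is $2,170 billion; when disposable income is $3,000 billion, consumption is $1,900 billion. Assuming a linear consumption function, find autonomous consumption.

a = 100

MPC = ΔC/ΔY = (2170 − 1900)/(3450 − 3000) = 270/450 = 0.6
a = C − MPC·Y = 1900 − 0.6(3000) = 1900 − 1800 = 100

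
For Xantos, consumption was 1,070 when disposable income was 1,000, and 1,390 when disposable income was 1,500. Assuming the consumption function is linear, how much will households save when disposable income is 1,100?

MPC = (1390 − 1070)/(1500 − 1000) = 320/500 = 0.64
a = 1070 − 0.64(1000) = 1070 − 640 = 430
C = 430 + 0.64(1100) = 1134
S = 1100 − 1134 = -34

S = -34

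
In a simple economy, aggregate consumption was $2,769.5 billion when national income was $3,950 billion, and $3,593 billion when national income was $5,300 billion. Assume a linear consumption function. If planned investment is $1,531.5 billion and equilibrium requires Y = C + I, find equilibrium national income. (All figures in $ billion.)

Y = 4850

MPC = (3593 − 2769.5)/(5300 − 3950) = 823.5/1350 = 0.61
a = 2769.5 − 0.61(3950) = 360
Equilibrium: Y = 360 + 0.61Y + 1531.5
0.39Y = 1891.5, so Y = 1891.5/0.39 = 4850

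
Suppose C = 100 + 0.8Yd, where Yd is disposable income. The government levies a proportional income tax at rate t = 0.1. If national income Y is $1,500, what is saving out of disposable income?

S = 170

Yd = (1 − 0.1)(1500) = 0.9(1500) = 1350
C = 100 + 0.8(1350) = 100 + 1080 = 1180
S = Yd − C = 1350 − 1180 = 170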